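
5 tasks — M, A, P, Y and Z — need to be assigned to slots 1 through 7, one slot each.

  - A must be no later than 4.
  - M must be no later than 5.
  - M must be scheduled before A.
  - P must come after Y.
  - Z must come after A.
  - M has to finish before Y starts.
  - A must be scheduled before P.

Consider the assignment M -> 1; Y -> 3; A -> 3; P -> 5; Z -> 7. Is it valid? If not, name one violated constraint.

Yes, all constraints hold

A must be no later than 4 — holds.
P must come after Y — holds.
A must be scheduled before P — holds.
M must be no later than 5 — holds.
M has to finish before Y starts — holds.
M must be scheduled before A — holds.
Z must come after A — holds.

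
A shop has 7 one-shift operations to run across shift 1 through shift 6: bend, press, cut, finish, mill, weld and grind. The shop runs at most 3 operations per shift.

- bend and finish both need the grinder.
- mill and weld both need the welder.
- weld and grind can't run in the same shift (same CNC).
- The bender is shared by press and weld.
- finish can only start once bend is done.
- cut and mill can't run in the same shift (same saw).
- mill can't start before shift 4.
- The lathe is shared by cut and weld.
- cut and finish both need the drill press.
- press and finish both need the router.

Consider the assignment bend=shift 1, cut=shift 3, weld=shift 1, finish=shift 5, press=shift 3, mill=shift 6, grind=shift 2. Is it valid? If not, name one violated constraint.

mill and weld both need the welder — holds.
bend and finish both need the grinder — holds.
cut and mill can't run in the same shift (same saw) — holds.
cut and finish both need the drill press — holds.
The bender is shared by press and weld — holds.
press and finish both need the router — holds.
finish can only start once bend is done — holds.
The shop runs at most 3 operations per shift — holds.
mill can't start before shift 4 — holds.
The lathe is shared by cut and weld — holds.
weld and grind can't run in the same shift (same CNC) — holds.

Valid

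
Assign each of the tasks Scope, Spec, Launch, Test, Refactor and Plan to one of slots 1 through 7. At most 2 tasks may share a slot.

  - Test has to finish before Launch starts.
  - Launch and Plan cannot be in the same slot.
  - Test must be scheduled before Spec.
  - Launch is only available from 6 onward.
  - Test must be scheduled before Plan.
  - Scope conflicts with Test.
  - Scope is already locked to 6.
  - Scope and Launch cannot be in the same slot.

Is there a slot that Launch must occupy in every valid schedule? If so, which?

Launch's window is 6–7.
Scope is fixed at 6, and Launch can't share a slot with Scope.
So Launch must be 7.

7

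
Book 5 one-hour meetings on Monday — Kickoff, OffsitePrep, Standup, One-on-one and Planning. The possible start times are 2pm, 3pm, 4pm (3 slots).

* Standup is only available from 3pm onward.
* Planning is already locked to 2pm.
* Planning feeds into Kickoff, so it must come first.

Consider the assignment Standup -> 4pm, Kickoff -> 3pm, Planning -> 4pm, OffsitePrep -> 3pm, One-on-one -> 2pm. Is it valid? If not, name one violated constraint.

No. Planning is already locked to 2pm is not satisfied.

Standup is only available from 3pm onward — holds.
Planning feeds into Kickoff, so it must come first — violated.
Planning is already locked to 2pm — violated.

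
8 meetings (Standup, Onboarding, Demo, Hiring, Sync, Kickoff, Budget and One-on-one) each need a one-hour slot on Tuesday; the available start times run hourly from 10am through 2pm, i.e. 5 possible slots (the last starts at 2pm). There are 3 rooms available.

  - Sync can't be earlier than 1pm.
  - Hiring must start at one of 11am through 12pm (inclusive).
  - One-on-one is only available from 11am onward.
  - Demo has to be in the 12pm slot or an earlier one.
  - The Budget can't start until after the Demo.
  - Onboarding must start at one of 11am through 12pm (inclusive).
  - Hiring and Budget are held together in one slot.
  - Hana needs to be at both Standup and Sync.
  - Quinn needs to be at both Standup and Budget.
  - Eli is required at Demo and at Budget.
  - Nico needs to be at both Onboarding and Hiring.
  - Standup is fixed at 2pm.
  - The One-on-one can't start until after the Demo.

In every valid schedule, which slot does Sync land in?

1pm

Sync's window is 1pm–2pm.
Standup is fixed at 2pm, and Sync can't share a slot with Standup.
So Sync must be 1pm.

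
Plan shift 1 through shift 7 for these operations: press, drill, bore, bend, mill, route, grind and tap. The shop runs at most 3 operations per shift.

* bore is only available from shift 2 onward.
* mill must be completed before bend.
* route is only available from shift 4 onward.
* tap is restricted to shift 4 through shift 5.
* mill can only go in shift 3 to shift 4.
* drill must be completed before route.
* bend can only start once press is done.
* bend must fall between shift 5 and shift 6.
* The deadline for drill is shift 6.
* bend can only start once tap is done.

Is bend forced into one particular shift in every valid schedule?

No

bend can be shift 5 (e.g. drill -> shift 1; route -> shift 4; tap -> shift 4; bend -> shift 5; press -> shift 1; bore -> shift 2; mill -> shift 3; grind -> shift 1) or shift 6 (e.g. bore=shift 2, mill=shift 3, bend=shift 6, grind=shift 1, press=shift 1, drill=shift 1, tap=shift 4, route=shift 4).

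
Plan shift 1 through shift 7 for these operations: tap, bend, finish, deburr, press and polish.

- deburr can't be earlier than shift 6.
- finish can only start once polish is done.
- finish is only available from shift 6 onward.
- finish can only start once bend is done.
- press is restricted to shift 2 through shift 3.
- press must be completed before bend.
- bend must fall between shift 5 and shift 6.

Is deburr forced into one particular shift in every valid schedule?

No

deburr can be shift 6 (e.g. deburr=shift 6, bend=shift 5, tap=shift 1, polish=shift 1, finish=shift 6, press=shift 2) or shift 7 (e.g. polish in shift 1; finish in shift 6; deburr in shift 7; bend in shift 5; press in shift 2; tap in shift 1).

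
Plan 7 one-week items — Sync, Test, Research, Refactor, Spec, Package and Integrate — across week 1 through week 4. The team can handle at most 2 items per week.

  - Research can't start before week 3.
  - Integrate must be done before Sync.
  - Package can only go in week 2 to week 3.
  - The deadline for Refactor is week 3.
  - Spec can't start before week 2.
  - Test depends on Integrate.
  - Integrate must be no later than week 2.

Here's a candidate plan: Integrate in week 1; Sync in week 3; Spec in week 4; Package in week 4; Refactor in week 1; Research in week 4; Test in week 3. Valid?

The team can handle at most 2 items per week — violated.
Package can only go in week 2 to week 3 — violated.
The deadline for Refactor is week 3 — holds.
Integrate must be no later than week 2 — holds.
Research can't start before week 3 — holds.
Integrate must be done before Sync — holds.
Spec can't start before week 2 — holds.
Test depends on Integrate — holds.

No — it violates: Package can only go in week 2 to week 3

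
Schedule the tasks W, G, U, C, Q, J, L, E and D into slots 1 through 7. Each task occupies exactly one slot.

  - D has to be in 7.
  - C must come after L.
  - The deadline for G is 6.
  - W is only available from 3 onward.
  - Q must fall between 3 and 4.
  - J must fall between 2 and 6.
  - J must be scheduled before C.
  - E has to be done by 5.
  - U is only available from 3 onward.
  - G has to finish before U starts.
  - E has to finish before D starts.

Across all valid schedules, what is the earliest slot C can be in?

Precedence pushes C to at least 3.
C at 3 is achievable: J=2, E=1, G=1, Q=3, D=7, W=3, U=3, C=3, L=1.

3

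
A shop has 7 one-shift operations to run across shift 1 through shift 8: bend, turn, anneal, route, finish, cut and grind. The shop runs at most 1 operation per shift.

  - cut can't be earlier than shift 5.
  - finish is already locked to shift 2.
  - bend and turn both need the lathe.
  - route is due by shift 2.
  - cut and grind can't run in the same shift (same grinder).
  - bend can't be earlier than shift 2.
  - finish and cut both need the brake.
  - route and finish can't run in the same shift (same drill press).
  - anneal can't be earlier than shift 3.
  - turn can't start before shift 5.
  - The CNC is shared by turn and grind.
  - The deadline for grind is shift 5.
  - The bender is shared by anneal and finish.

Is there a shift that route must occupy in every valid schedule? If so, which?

shift 1

route's window is shift 1–shift 2.
finish is fixed at shift 2, and route can't share a shift with finish.
So route must be shift 1.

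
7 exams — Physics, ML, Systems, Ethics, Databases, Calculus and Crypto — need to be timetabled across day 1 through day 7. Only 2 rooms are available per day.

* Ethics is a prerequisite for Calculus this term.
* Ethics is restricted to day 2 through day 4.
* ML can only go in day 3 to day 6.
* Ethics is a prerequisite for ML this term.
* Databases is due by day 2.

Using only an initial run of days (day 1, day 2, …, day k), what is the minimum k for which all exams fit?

4 days

The precedence chain requires at least 2 distinct days.
With at most 2 per day and 7 exams, at least 4 days are needed.
ML can't be placed before day 3, so the schedule must run through at least day 3.
4 works (last occupied day: day 4): for example ML in day 3, Systems in day 2, Crypto in day 4, Databases in day 1, Calculus in day 3, Ethics in day 2, Physics in day 1.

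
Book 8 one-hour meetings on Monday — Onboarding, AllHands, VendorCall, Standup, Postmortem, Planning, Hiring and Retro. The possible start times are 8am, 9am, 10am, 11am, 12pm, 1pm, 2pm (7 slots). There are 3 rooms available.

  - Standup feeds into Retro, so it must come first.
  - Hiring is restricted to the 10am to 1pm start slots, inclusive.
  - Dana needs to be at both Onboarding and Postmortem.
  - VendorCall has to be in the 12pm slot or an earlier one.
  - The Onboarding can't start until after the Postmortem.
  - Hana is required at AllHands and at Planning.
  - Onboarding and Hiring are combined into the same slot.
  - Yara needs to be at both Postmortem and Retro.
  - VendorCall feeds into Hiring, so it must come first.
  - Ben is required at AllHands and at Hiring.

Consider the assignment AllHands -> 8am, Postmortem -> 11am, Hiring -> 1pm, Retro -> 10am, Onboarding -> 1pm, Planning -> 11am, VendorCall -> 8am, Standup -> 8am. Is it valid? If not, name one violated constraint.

Yes, all constraints hold

Onboarding and Hiring are combined into the same slot — holds.
Hana is required at AllHands and at Planning — holds.
There are 3 rooms available — holds.
VendorCall has to be in the 12pm slot or an earlier one — holds.
The Onboarding can't start until after the Postmortem — holds.
Yara needs to be at both Postmortem and Retro — holds.
VendorCall feeds into Hiring, so it must come first — holds.
Hiring is restricted to the 10am to 1pm start slots, inclusive — holds.
Dana needs to be at both Onboarding and Postmortem — holds.
Standup feeds into Retro, so it must come first — holds.
Ben is required at AllHands and at Hiring — holds.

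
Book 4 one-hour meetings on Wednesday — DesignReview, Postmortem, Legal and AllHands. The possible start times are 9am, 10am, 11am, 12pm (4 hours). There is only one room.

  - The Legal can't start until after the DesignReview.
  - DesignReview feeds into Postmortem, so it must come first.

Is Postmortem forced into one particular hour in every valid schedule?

Postmortem can be 10am (e.g. DesignReview -> 9am, Legal -> 11am, Postmortem -> 10am, AllHands -> 12pm) or 11am (e.g. Legal in 10am, Postmortem in 11am, DesignReview in 9am, AllHands in 12pm).

No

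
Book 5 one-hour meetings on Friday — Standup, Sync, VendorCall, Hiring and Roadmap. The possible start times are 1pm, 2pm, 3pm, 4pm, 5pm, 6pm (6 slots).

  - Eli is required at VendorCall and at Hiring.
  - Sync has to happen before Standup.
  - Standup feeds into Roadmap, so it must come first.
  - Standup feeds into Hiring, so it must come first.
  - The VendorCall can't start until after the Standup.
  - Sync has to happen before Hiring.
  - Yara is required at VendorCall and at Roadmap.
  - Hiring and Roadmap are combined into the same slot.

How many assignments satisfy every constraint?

Splitting on Standup: it can be 2pm (12), 3pm (12), 4pm (6). Listing each branch's schedules as (Sync, VendorCall, Hiring, Roadmap):
Standup=2pm: (1pm,3pm,4pm,4pm) (1pm,3pm,5pm,5pm) (1pm,3pm,6pm,6pm) (1pm,4pm,3pm,3pm) (1pm,4pm,5pm,5pm) (1pm,4pm,6pm,6pm) (1pm,5pm,3pm,3pm) (1pm,5pm,4pm,4pm) (1pm,5pm,6pm,6pm) (1pm,6pm,3pm,3pm) (1pm,6pm,4pm,4pm) (1pm,6pm,5pm,5pm) — 12.
Standup=3pm: (1pm,4pm,5pm,5pm) (1pm,4pm,6pm,6pm) (1pm,5pm,4pm,4pm) (1pm,5pm,6pm,6pm) (1pm,6pm,4pm,4pm) (1pm,6pm,5pm,5pm) (2pm,4pm,5pm,5pm) (2pm,4pm,6pm,6pm) (2pm,5pm,4pm,4pm) (2pm,5pm,6pm,6pm) (2pm,6pm,4pm,4pm) (2pm,6pm,5pm,5pm) — 12.
Standup=4pm: (1pm,5pm,6pm,6pm) (1pm,6pm,5pm,5pm) (2pm,5pm,6pm,6pm) (2pm,6pm,5pm,5pm) (3pm,5pm,6pm,6pm) (3pm,6pm,5pm,5pm) — 6.
Summing: 12 + 12 + 6 = 30.

30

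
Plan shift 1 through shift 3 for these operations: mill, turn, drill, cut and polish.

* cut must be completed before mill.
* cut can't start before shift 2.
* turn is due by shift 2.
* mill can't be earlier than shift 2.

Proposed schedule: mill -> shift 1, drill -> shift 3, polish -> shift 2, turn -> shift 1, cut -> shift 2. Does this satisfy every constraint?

turn is due by shift 2 — holds.
mill can't be earlier than shift 2 — violated.
cut can't start before shift 2 — holds.
cut must be completed before mill — violated.

No. mill can't be earlier than shift 2 is not satisfied.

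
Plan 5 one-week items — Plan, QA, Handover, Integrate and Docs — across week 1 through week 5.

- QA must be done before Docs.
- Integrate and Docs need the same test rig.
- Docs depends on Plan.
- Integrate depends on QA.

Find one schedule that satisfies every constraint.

Plan in week 1; Integrate in week 3; QA in week 1; Handover in week 1; Docs in week 2

Checking: Plan(week 1) before Docs(week 2); QA(week 1) before Docs(week 2); QA(week 1) before Integrate(week 3); Integrate(week 3) != Docs(week 2).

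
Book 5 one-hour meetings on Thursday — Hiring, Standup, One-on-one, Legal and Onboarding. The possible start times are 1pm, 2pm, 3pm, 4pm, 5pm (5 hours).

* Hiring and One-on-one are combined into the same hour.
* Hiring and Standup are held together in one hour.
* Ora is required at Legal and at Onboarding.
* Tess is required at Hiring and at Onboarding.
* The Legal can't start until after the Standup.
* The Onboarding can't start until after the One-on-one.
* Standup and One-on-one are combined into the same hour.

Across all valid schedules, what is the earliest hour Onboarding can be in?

2pm

Precedence pushes Onboarding to at least 2pm.
Onboarding at 2pm is achievable: One-on-one=1pm; Legal=3pm; Hiring=1pm; Onboarding=2pm; Standup=1pm.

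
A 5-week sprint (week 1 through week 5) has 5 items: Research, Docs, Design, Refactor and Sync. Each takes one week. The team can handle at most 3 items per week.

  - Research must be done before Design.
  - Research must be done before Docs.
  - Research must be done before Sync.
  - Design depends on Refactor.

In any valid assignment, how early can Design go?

week 2

Precedence pushes Design to at least week 2.
Design at week 2 is achievable: Research in week 1, Docs in week 2, Refactor in week 1, Sync in week 2, Design in week 2.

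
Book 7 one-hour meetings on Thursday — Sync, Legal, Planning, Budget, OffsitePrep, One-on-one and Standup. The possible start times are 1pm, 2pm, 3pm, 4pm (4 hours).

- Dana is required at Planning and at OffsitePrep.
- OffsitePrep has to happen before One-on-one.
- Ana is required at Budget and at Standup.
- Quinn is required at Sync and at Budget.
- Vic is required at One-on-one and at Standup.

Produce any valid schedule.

Budget -> 2pm; OffsitePrep -> 1pm; Sync -> 1pm; One-on-one -> 2pm; Planning -> 2pm; Legal -> 1pm; Standup -> 1pm

Checking: OffsitePrep(1pm) before One-on-one(2pm); One-on-one(2pm) != Standup(1pm); Planning(2pm) != OffsitePrep(1pm); Budget(2pm) != Standup(1pm); Sync(1pm) != Budget(2pm).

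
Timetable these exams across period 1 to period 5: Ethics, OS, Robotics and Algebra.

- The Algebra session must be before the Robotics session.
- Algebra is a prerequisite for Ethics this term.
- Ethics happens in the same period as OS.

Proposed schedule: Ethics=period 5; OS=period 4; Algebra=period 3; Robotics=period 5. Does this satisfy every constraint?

Ethics happens in the same period as OS — violated.
Algebra is a prerequisite for Ethics this term — holds.
The Algebra session must be before the Robotics session — holds.

No — it violates: Ethics happens in the same period as OS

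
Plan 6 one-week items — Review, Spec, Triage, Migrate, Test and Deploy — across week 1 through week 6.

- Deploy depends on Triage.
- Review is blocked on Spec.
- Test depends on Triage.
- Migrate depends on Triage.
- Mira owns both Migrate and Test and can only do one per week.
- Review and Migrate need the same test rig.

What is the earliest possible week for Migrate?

week 2

Precedence pushes Migrate to at least week 2.
Migrate at week 2 is achievable: Triage in week 1; Test in week 3; Spec in week 1; Review in week 3; Migrate in week 2; Deploy in week 2.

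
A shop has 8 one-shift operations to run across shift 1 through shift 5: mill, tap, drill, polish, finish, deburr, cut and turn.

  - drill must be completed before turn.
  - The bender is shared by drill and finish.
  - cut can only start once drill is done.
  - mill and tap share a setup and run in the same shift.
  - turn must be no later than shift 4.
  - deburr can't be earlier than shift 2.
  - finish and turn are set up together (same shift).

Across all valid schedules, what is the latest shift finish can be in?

shift 4

Finish must be in the same shift as turn, which can't be before shift 2, so finish is at least shift 2; finish must be in the same shift as turn, which can't be after shift 4, so finish is at most shift 4.
finish at shift 4 is achievable: cut in shift 2; mill in shift 1; polish in shift 1; finish in shift 4; tap in shift 1; turn in shift 4; deburr in shift 2; drill in shift 1.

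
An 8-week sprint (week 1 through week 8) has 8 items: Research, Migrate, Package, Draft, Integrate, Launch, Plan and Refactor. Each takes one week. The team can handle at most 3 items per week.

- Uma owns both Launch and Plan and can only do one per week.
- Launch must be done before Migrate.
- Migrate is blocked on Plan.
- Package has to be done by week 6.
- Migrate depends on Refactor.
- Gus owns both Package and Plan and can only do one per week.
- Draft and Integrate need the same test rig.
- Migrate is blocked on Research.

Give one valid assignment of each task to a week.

Research=week 1, Draft=week 2, Launch=week 1, Integrate=week 3, Package=week 1, Plan=week 2, Refactor=week 2, Migrate=week 3

Checking: Research(week 1) before Migrate(week 3); Plan(week 2) before Migrate(week 3); Launch(week 1) before Migrate(week 3); Refactor(week 2) before Migrate(week 3); Draft(week 2) != Integrate(week 3); Package(week 1) != Plan(week 2); Launch(week 1) != Plan(week 2); Package=week 1 in [week 1,week 6]; max 3 per week (cap 3).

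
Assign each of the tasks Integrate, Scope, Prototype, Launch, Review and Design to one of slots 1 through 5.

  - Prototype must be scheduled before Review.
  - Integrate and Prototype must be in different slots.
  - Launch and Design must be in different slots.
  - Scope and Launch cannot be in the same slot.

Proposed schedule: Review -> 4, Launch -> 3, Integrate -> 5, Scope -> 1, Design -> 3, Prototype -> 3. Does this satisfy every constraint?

Integrate and Prototype must be in different slots — holds.
Prototype must be scheduled before Review — holds.
Launch and Design must be in different slots — violated.
Scope and Launch cannot be in the same slot — holds.

No — it violates: Launch and Design must be in different slots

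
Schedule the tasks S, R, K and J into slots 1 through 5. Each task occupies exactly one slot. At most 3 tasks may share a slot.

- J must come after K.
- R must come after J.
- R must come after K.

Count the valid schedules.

Splitting on S: it can be 1 (10), 2 (10), 3 (10), 4 (10), 5 (10). Listing each branch's schedules as (R, K, J):
S=1: (3,1,2) (4,1,2) (4,1,3) (4,2,3) (5,1,2) (5,1,3) (5,1,4) (5,2,3) (5,2,4) (5,3,4) — 10.
S=2: (3,1,2) (4,1,2) (4,1,3) (4,2,3) (5,1,2) (5,1,3) (5,1,4) (5,2,3) (5,2,4) (5,3,4) — 10.
S=3: (3,1,2) (4,1,2) (4,1,3) (4,2,3) (5,1,2) (5,1,3) (5,1,4) (5,2,3) (5,2,4) (5,3,4) — 10.
S=4: (3,1,2) (4,1,2) (4,1,3) (4,2,3) (5,1,2) (5,1,3) (5,1,4) (5,2,3) (5,2,4) (5,3,4) — 10.
S=5: (3,1,2) (4,1,2) (4,1,3) (4,2,3) (5,1,2) (5,1,3) (5,1,4) (5,2,3) (5,2,4) (5,3,4) — 10.
Summing: 10 + 10 + 10 + 10 + 10 = 50.

50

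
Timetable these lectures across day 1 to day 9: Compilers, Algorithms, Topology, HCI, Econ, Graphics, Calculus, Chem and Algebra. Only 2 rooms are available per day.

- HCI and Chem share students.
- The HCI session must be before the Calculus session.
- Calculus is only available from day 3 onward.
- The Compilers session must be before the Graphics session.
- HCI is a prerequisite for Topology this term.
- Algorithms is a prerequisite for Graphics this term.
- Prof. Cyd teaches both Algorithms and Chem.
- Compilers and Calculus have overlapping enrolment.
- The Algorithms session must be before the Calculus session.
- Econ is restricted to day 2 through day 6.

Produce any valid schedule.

Calculus=day 3, Algorithms=day 1, Econ=day 2, Compilers=day 2, HCI=day 1, Chem=day 4, Topology=day 4, Graphics=day 3, Algebra=day 5

Checking: HCI(day 1) before Calculus(day 3); Compilers(day 2) before Graphics(day 3); Algorithms(day 1) before Graphics(day 3); Algorithms(day 1) before Calculus(day 3); HCI(day 1) before Topology(day 4); Compilers(day 2) != Calculus(day 3); HCI(day 1) != Chem(day 4); Algorithms(day 1) != Chem(day 4); Econ=day 2 in [day 2,day 6]; Calculus=day 3 in [day 3,day 9]; max 2 per day (cap 2).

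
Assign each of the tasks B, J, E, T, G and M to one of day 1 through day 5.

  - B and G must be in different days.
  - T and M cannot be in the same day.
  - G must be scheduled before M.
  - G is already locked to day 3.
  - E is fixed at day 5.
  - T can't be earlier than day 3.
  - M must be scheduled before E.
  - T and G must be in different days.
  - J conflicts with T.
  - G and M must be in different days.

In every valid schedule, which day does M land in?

day 4

G is fixed at day 3 and must come before M, so M is at least day 4.
E is fixed at day 5 and must come after M, so M is at most day 4.
So M must be day 4.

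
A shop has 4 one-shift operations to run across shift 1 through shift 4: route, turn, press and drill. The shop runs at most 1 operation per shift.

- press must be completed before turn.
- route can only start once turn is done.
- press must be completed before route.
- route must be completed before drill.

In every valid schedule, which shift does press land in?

shift 1

Downstream work caps press at shift 1.
So press is pinned to shift 1.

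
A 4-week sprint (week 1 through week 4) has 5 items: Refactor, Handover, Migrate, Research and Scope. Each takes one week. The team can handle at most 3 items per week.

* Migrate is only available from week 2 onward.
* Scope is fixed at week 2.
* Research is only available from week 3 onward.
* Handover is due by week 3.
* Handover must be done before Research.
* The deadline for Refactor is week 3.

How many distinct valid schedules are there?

43

Splitting on Refactor: it can be week 1 (15), week 2 (13), week 3 (15). Listing each branch's schedules as (Handover, Migrate, Research, Scope) by week number:
Refactor=week 1: (1,2,3,2) (1,2,4,2) (1,3,3,2) (1,3,4,2) (1,4,3,2) (1,4,4,2) (2,2,3,2) (2,2,4,2) (2,3,3,2) (2,3,4,2) (2,4,3,2) (2,4,4,2) (3,2,4,2) (3,3,4,2) (3,4,4,2) — 15.
Refactor=week 2: (1,2,3,2) (1,2,4,2) (1,3,3,2) (1,3,4,2) (1,4,3,2) (1,4,4,2) (2,3,3,2) (2,3,4,2) (2,4,3,2) (2,4,4,2) (3,2,4,2) (3,3,4,2) (3,4,4,2) — 13.
Refactor=week 3: (1,2,3,2) (1,2,4,2) (1,3,3,2) (1,3,4,2) (1,4,3,2) (1,4,4,2) (2,2,3,2) (2,2,4,2) (2,3,3,2) (2,3,4,2) (2,4,3,2) (2,4,4,2) (3,2,4,2) (3,3,4,2) (3,4,4,2) — 15.
Summing: 15 + 13 + 15 = 43.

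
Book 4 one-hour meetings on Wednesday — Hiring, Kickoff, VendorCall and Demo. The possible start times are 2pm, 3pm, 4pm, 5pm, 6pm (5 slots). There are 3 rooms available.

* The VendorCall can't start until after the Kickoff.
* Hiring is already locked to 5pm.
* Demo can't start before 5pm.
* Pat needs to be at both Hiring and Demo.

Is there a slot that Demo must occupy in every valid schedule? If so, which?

Demo's window is 5pm–6pm.
Hiring is fixed at 5pm, and Demo can't share a slot with Hiring.
So Demo must be 6pm.

6pm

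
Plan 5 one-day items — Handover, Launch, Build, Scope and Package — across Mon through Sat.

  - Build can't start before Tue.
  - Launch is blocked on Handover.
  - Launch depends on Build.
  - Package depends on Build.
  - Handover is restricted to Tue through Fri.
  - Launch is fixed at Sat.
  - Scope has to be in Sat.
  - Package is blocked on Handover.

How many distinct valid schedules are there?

30

Splitting on Handover: it can be Tue (10), Wed (9), Thu (7), Fri (4). Listing each branch's schedules as (Launch, Build, Scope, Package):
Handover=Tue: (Sat,Tue,Sat,Wed) (Sat,Tue,Sat,Thu) (Sat,Tue,Sat,Fri) (Sat,Tue,Sat,Sat) (Sat,Wed,Sat,Thu) (Sat,Wed,Sat,Fri) (Sat,Wed,Sat,Sat) (Sat,Thu,Sat,Fri) (Sat,Thu,Sat,Sat) (Sat,Fri,Sat,Sat) — 10.
Handover=Wed: (Sat,Tue,Sat,Thu) (Sat,Tue,Sat,Fri) (Sat,Tue,Sat,Sat) (Sat,Wed,Sat,Thu) (Sat,Wed,Sat,Fri) (Sat,Wed,Sat,Sat) (Sat,Thu,Sat,Fri) (Sat,Thu,Sat,Sat) (Sat,Fri,Sat,Sat) — 9.
Handover=Thu: (Sat,Tue,Sat,Fri) (Sat,Tue,Sat,Sat) (Sat,Wed,Sat,Fri) (Sat,Wed,Sat,Sat) (Sat,Thu,Sat,Fri) (Sat,Thu,Sat,Sat) (Sat,Fri,Sat,Sat) — 7.
Handover=Fri: (Sat,Tue,Sat,Sat) (Sat,Wed,Sat,Sat) (Sat,Thu,Sat,Sat) (Sat,Fri,Sat,Sat) — 4.
Summing: 10 + 9 + 7 + 4 = 30.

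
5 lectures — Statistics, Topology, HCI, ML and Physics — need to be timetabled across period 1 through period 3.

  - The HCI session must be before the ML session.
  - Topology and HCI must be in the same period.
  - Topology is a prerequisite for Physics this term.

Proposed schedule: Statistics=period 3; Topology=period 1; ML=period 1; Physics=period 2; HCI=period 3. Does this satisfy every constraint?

Topology is a prerequisite for Physics this term — holds.
The HCI session must be before the ML session — violated.
Topology and HCI must be in the same period — violated.

No. The HCI session must be before the ML session is not satisfied.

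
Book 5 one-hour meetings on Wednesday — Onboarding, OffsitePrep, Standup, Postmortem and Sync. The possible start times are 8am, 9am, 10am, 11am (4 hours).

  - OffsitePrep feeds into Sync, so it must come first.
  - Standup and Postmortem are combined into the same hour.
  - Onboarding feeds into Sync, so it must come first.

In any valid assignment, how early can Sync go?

Precedence pushes Sync to at least 9am.
Sync at 9am is achievable: OffsitePrep=8am, Onboarding=8am, Standup=8am, Postmortem=8am, Sync=9am.

9am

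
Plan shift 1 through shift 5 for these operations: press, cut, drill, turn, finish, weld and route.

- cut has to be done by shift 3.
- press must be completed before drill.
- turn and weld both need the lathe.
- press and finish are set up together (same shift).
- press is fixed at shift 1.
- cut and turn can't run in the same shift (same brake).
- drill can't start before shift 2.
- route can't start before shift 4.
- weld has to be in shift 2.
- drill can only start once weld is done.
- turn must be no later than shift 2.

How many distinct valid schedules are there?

12

Splitting on cut: it can be shift 2 (6), shift 3 (6). Listing each branch's schedules as (press, drill, turn, finish, weld, route) by shift number:
cut=shift 2: (1,3,1,1,2,4) (1,3,1,1,2,5) (1,4,1,1,2,4) (1,4,1,1,2,5) (1,5,1,1,2,4) (1,5,1,1,2,5) — 6.
cut=shift 3: (1,3,1,1,2,4) (1,3,1,1,2,5) (1,4,1,1,2,4) (1,4,1,1,2,5) (1,5,1,1,2,4) (1,5,1,1,2,5) — 6.
Summing: 6 + 6 = 12.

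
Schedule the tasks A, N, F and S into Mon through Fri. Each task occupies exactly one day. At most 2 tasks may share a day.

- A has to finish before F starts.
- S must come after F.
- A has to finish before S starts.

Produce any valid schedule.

S=Wed; N=Mon; A=Mon; F=Tue

Checking: A(Mon) before S(Wed); F(Tue) before S(Wed); A(Mon) before F(Tue); max 2 per day (cap 2).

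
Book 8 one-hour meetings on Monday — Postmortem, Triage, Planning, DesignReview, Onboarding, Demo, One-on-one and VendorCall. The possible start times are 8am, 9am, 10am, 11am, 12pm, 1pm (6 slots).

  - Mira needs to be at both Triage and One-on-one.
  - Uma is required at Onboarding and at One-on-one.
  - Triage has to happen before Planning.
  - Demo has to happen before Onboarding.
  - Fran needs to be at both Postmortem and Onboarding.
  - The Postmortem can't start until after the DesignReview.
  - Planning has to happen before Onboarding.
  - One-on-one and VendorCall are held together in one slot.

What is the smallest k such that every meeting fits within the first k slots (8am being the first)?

3 slots

The precedence chain requires at least 3 distinct slots.
3 works (last occupied slot: 10am): for example Triage -> 8am; VendorCall -> 9am; One-on-one -> 9am; Onboarding -> 10am; DesignReview -> 8am; Planning -> 9am; Demo -> 8am; Postmortem -> 9am.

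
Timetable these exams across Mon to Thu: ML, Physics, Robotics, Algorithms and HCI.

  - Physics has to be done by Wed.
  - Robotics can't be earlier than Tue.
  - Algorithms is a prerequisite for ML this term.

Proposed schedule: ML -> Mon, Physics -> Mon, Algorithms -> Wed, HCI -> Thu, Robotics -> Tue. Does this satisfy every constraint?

Robotics can't be earlier than Tue — holds.
Algorithms is a prerequisite for ML this term — violated.
Physics has to be done by Wed — holds.

No. Algorithms is a prerequisite for ML this term is not satisfied.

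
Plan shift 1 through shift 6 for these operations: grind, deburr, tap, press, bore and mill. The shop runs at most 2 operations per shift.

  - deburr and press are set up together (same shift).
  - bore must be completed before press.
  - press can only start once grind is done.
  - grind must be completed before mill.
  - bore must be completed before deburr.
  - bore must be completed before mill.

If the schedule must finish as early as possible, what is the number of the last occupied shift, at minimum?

3

The precedence chain requires at least 2 distinct shifts.
With at most 2 per shift and 6 operations, at least 3 shifts are needed.
3 works (last occupied shift: shift 3): for example tap=shift 3; press=shift 2; mill=shift 3; deburr=shift 2; bore=shift 1; grind=shift 1.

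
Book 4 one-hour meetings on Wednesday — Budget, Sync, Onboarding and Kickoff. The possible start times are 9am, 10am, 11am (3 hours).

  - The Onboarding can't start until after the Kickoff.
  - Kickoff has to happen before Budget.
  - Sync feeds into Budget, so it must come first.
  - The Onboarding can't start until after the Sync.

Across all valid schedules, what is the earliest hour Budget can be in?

10am

Precedence pushes Budget to at least 10am.
Budget at 10am is achievable: Kickoff in 9am; Budget in 10am; Sync in 9am; Onboarding in 10am.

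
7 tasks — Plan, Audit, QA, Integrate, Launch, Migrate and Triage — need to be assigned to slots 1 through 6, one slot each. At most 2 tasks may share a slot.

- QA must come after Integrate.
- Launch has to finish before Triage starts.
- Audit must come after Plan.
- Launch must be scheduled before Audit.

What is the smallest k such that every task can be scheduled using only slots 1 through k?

The precedence chain requires at least 2 distinct slots.
With at most 2 per slot and 7 tasks, at least 4 slots are needed.
4 works (last occupied slot: 4): for example Audit in 2; Launch in 1; Migrate in 4; Plan in 1; Integrate in 2; QA in 3; Triage in 3.

4 slots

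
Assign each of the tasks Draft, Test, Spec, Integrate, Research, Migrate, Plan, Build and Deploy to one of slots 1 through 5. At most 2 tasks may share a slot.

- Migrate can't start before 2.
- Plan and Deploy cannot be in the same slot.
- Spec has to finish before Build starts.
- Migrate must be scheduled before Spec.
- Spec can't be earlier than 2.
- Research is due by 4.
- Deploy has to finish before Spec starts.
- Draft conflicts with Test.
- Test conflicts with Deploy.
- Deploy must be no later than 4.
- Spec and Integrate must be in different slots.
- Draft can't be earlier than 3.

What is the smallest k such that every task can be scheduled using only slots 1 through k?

5

The precedence chain requires at least 3 distinct slots.
With at most 2 per slot and 9 tasks, at least 5 slots are needed.
Propagating the time windows through the other constraints, Build can't land before 4, so the schedule must run through at least slot 4.
5 works (last occupied slot: 5): for example Build in 4; Migrate in 2; Integrate in 4; Research in 1; Plan in 5; Draft in 3; Test in 2; Spec in 3; Deploy in 1.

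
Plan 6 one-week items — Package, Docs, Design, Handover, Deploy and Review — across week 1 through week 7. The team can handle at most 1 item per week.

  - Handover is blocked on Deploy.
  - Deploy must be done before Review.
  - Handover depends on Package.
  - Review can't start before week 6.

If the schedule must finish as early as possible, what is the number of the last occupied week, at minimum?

The precedence chain requires at least 2 distinct weeks.
With at most 1 per week and 6 tasks, at least 6 weeks are needed.
Review can't be placed before week 6, so the schedule must run through at least week 6.
6 works (last occupied week: week 6): for example Handover -> week 3; Docs -> week 4; Review -> week 6; Design -> week 5; Package -> week 2; Deploy -> week 1.

week 6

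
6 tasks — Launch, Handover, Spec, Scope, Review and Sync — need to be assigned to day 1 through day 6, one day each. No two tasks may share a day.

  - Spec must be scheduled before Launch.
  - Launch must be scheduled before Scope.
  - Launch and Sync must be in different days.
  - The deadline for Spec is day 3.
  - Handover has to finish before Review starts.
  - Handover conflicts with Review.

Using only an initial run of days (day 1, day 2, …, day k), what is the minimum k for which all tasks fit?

The precedence chain requires at least 3 distinct days.
With at most 1 per day and 6 tasks, at least 6 days are needed.
6 works (last occupied day: day 6): for example Scope=day 4; Launch=day 2; Spec=day 1; Sync=day 6; Review=day 5; Handover=day 3.

6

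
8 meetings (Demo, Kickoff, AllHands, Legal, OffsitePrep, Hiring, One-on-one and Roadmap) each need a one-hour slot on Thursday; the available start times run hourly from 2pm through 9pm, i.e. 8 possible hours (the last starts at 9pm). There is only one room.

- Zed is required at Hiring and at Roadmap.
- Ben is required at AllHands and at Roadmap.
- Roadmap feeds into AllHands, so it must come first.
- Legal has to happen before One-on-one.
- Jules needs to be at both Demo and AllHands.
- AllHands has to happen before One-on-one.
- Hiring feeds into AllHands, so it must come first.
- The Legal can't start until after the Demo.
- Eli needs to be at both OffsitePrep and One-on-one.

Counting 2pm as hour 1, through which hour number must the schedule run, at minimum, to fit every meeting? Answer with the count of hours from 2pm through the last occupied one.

The precedence chain requires at least 3 distinct hours.
With at most 1 per hour and 8 meetings, at least 8 hours are needed.
8 works (last occupied hour: 9pm): for example Hiring -> 2pm, Kickoff -> 8pm, Demo -> 5pm, AllHands -> 4pm, Roadmap -> 3pm, OffsitePrep -> 9pm, Legal -> 6pm, One-on-one -> 7pm.

8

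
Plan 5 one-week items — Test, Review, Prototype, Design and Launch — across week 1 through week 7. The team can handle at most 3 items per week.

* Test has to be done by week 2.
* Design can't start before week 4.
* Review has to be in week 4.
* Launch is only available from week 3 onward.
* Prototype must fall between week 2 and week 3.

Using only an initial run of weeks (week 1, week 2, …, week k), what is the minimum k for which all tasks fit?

4

With at most 3 per week and 5 tasks, at least 2 weeks are needed.
Review can't be placed before week 4, so the schedule must run through at least week 4.
4 works (last occupied week: week 4): for example Review -> week 4, Test -> week 1, Prototype -> week 2, Design -> week 4, Launch -> week 3.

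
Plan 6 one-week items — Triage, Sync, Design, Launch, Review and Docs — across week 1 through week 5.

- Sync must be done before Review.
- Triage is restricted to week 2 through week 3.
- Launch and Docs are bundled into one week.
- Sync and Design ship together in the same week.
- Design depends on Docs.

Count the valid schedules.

Splitting on Triage: it can be week 2 (10), week 3 (10). Listing each branch's schedules as (Sync, Design, Launch, Review, Docs) by week number:
Triage=week 2: (2,2,1,3,1) (2,2,1,4,1) (2,2,1,5,1) (3,3,1,4,1) (3,3,1,5,1) (3,3,2,4,2) (3,3,2,5,2) (4,4,1,5,1) (4,4,2,5,2) (4,4,3,5,3) — 10.
Triage=week 3: (2,2,1,3,1) (2,2,1,4,1) (2,2,1,5,1) (3,3,1,4,1) (3,3,1,5,1) (3,3,2,4,2) (3,3,2,5,2) (4,4,1,5,1) (4,4,2,5,2) (4,4,3,5,3) — 10.
Summing: 10 + 10 = 20.

20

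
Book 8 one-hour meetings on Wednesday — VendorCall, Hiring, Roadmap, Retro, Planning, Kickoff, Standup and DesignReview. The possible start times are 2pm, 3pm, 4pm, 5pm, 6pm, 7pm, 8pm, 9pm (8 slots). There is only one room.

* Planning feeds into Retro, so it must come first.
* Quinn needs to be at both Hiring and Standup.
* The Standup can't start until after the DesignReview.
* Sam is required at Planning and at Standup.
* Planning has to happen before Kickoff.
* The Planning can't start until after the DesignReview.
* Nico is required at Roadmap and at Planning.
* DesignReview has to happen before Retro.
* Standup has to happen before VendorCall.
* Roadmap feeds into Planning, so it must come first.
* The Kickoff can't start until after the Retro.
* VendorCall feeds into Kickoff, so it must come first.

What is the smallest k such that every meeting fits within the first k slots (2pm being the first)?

8

The precedence chain requires at least 4 distinct slots.
With at most 1 per slot and 8 meetings, at least 8 slots are needed.
8 works (last occupied slot: 9pm): for example VendorCall in 7pm; Retro in 5pm; DesignReview in 2pm; Hiring in 9pm; Kickoff in 8pm; Standup in 6pm; Roadmap in 3pm; Planning in 4pm.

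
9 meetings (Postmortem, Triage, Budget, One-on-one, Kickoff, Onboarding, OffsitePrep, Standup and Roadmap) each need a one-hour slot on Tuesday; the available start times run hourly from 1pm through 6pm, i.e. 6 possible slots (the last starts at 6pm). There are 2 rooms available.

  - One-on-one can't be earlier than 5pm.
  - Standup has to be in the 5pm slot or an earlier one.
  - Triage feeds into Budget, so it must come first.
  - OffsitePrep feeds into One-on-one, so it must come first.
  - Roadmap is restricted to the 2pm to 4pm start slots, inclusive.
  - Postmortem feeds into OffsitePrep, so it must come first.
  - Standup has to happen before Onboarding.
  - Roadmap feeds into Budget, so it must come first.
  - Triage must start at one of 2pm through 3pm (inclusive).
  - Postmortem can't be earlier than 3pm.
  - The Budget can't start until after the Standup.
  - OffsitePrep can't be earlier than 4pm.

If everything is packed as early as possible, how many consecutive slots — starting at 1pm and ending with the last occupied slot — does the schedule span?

The precedence chain requires at least 3 distinct slots.
With at most 2 per slot and 9 meetings, at least 5 slots are needed.
One-on-one can't be placed before 5pm — that is slot 5 counting from 1pm — so the schedule must run through at least 5 slots.
5 works (last occupied slot: 5pm): for example Budget -> 3pm; Roadmap -> 2pm; OffsitePrep -> 4pm; Triage -> 2pm; One-on-one -> 5pm; Kickoff -> 1pm; Standup -> 1pm; Postmortem -> 3pm; Onboarding -> 4pm.

5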